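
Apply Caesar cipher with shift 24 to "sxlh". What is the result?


Caesar cipher: shift "sxlh" by 24
  's' (pos 18) + 24 = pos 16 = 'q'
  'x' (pos 23) + 24 = pos 21 = 'v'
  'l' (pos 11) + 24 = pos 9 = 'j'
  'h' (pos 7) + 24 = pos 5 = 'f'
Result: qvjf

qvjf


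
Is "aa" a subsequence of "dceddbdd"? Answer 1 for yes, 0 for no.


Check if "aa" is a subsequence of "dceddbdd"
Greedy scan:
  Position 0 ('d'): no match needed
  Position 1 ('c'): no match needed
  Position 2 ('e'): no match needed
  Position 3 ('d'): no match needed
  Position 4 ('d'): no match needed
  Position 5 ('b'): no match needed
  Position 6 ('d'): no match needed
  Position 7 ('d'): no match needed
Only matched 0/2 characters => not a subsequence

0


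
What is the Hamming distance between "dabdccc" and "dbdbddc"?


Comparing "dabdccc" and "dbdbddc" position by position:
  Position 0: 'd' vs 'd' => same
  Position 1: 'a' vs 'b' => differ
  Position 2: 'b' vs 'd' => differ
  Position 3: 'd' vs 'b' => differ
  Position 4: 'c' vs 'd' => differ
  Position 5: 'c' vs 'd' => differ
  Position 6: 'c' vs 'c' => same
Total differences (Hamming distance): 5

5


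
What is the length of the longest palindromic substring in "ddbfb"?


Input: "ddbfb"
Checking substrings for palindromes:
  [2:5] "bfb" (len 3) => palindrome
  [0:2] "dd" (len 2) => palindrome
Longest palindromic substring: "bfb" with length 3

3


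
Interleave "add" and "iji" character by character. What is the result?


Interleaving "add" and "iji":
  Position 0: 'a' from first, 'i' from second => "ai"
  Position 1: 'd' from first, 'j' from second => "dj"
  Position 2: 'd' from first, 'i' from second => "di"
Result: aidjdi

aidjdi


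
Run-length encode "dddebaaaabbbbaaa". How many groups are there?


Input: dddebaaaabbbbaaa
Scanning for consecutive runs:
  Group 1: 'd' x 3 (positions 0-2)
  Group 2: 'e' x 1 (positions 3-3)
  Group 3: 'b' x 1 (positions 4-4)
  Group 4: 'a' x 4 (positions 5-8)
  Group 5: 'b' x 4 (positions 9-12)
  Group 6: 'a' x 3 (positions 13-15)
Total groups: 6

6


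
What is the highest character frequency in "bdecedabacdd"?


Input: bdecedabacdd
Character counts:
  'a': 2
  'b': 2
  'c': 2
  'd': 4
  'e': 2
Maximum frequency: 4

4


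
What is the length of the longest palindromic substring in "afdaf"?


Input: "afdaf"
Checking substrings for palindromes:
  No multi-char palindromic substrings found
Longest palindromic substring: "a" with length 1

1


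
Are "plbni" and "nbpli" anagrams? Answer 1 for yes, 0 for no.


Strings: "plbni", "nbpli"
Sorted first:  bilnp
Sorted second: bilnp
Sorted forms match => anagrams

1


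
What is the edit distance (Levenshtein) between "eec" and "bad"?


Computing edit distance: "eec" -> "bad"
DP table:
           b    a    d
      0    1    2    3
  e   1    1    2    3
  e   2    2    2    3
  c   3    3    3    3
Edit distance = dp[3][3] = 3

3


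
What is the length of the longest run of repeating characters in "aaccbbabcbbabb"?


Input: "aaccbbabcbbabb"
Scanning for longest run:
  Position 1 ('a'): continues run of 'a', length=2
  Position 2 ('c'): new char, reset run to 1
  Position 3 ('c'): continues run of 'c', length=2
  Position 4 ('b'): new char, reset run to 1
  Position 5 ('b'): continues run of 'b', length=2
  Position 6 ('a'): new char, reset run to 1
  Position 7 ('b'): new char, reset run to 1
  Position 8 ('c'): new char, reset run to 1
  Position 9 ('b'): new char, reset run to 1
  Position 10 ('b'): continues run of 'b', length=2
  Position 11 ('a'): new char, reset run to 1
  Position 12 ('b'): new char, reset run to 1
  Position 13 ('b'): continues run of 'b', length=2
Longest run: 'a' with length 2

2


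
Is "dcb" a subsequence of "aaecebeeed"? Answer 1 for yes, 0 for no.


Check if "dcb" is a subsequence of "aaecebeeed"
Greedy scan:
  Position 0 ('a'): no match needed
  Position 1 ('a'): no match needed
  Position 2 ('e'): no match needed
  Position 3 ('c'): no match needed
  Position 4 ('e'): no match needed
  Position 5 ('b'): no match needed
  Position 6 ('e'): no match needed
  Position 7 ('e'): no match needed
  Position 8 ('e'): no match needed
  Position 9 ('d'): matches sub[0] = 'd'
Only matched 1/3 characters => not a subsequence

0


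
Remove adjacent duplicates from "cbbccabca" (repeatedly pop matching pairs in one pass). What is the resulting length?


Input: cbbccabca
Stack-based adjacent duplicate removal:
  Read 'c': push. Stack: c
  Read 'b': push. Stack: cb
  Read 'b': matches stack top 'b' => pop. Stack: c
  Read 'c': matches stack top 'c' => pop. Stack: (empty)
  Read 'c': push. Stack: c
  Read 'a': push. Stack: ca
  Read 'b': push. Stack: cab
  Read 'c': push. Stack: cabc
  Read 'a': push. Stack: cabca
Final stack: "cabca" (length 5)

5


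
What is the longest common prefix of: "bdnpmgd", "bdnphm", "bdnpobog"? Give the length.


Words: bdnpmgd, bdnphm, bdnpobog
  Position 0: all 'b' => match
  Position 1: all 'd' => match
  Position 2: all 'n' => match
  Position 3: all 'p' => match
  Position 4: ('m', 'h', 'o') => mismatch, stop
LCP = "bdnp" (length 4)

4


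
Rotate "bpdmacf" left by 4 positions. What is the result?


Input: "bpdmacf", rotate left by 4
First 4 characters: "bpdm"
Remaining characters: "acf"
Concatenate remaining + first: "acf" + "bpdm" = "acfbpdm"

acfbpdm


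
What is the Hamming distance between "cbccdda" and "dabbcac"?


Comparing "cbccdda" and "dabbcac" position by position:
  Position 0: 'c' vs 'd' => differ
  Position 1: 'b' vs 'a' => differ
  Position 2: 'c' vs 'b' => differ
  Position 3: 'c' vs 'b' => differ
  Position 4: 'd' vs 'c' => differ
  Position 5: 'd' vs 'a' => differ
  Position 6: 'a' vs 'c' => differ
Total differences (Hamming distance): 7

7


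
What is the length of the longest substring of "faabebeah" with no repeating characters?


Input: "faabebeah"
Sliding window (track last position of each char):
  Position 0 ('f'): window [0,0] length 1 -- new best
  Position 1 ('a'): window [0,1] length 2 -- new best
  Position 2 ('a'): repeat (last at 1), move window start to 2
  Position 2 ('a'): window [2,2] length 1
  Position 3 ('b'): window [2,3] length 2
  Position 4 ('e'): window [2,4] length 3 -- new best
  Position 5 ('b'): repeat (last at 3), move window start to 4
  Position 5 ('b'): window [4,5] length 2
  Position 6 ('e'): repeat (last at 4), move window start to 5
  Position 6 ('e'): window [5,6] length 2
  Position 7 ('a'): window [5,7] length 3
  Position 8 ('h'): window [5,8] length 4 -- new best
Longest substring with no repeats: "beah" with length 4

4


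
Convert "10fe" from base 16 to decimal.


Input: "10fe" in base 16
Positional expansion:
  Digit '1' (value 1) x 16^3 = 4096
  Digit '0' (value 0) x 16^2 = 0
  Digit 'f' (value 15) x 16^1 = 240
  Digit 'e' (value 14) x 16^0 = 14
Sum = 4350

4350


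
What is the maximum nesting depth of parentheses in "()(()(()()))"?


Input: "()(()(()()))"
Tracking depth:
  Position 0 '(': depth becomes 1
  Position 1 ')': depth becomes 0
  Position 2 '(': depth becomes 1
  Position 3 '(': depth becomes 2
  Position 4 ')': depth becomes 1
  Position 5 '(': depth becomes 2
  Position 6 '(': depth becomes 3
  Position 7 ')': depth becomes 2
  Position 8 '(': depth becomes 3
  Position 9 ')': depth becomes 2
  Position 10 ')': depth becomes 1
  Position 11 ')': depth becomes 0
Maximum depth reached: 3

3


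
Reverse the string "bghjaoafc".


Input: bghjaoafc
Reading characters right to left:
  Position 8: 'c'
  Position 7: 'f'
  Position 6: 'a'
  Position 5: 'o'
  Position 4: 'a'
  Position 3: 'j'
  Position 2: 'h'
  Position 1: 'g'
  Position 0: 'b'
Reversed: cfaoajhgb

cfaoajhgb


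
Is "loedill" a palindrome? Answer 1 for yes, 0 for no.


Input: loedill
Reversed: llideol
  Compare pos 0 ('l') with pos 6 ('l'): match
  Compare pos 1 ('o') with pos 5 ('l'): MISMATCH
  Compare pos 2 ('e') with pos 4 ('i'): MISMATCH
Result: not a palindrome

0


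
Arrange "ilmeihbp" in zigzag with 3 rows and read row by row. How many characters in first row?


Zigzag "ilmeihbp" into 3 rows:
Placing characters:
  'i' => row 0
  'l' => row 1
  'm' => row 2
  'e' => row 1
  'i' => row 0
  'h' => row 1
  'b' => row 2
  'p' => row 1
Rows:
  Row 0: "ii"
  Row 1: "lehp"
  Row 2: "mb"
First row length: 2

2


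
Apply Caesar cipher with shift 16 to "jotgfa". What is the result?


Caesar cipher: shift "jotgfa" by 16
  'j' (pos 9) + 16 = pos 25 = 'z'
  'o' (pos 14) + 16 = pos 4 = 'e'
  't' (pos 19) + 16 = pos 9 = 'j'
  'g' (pos 6) + 16 = pos 22 = 'w'
  'f' (pos 5) + 16 = pos 21 = 'v'
  'a' (pos 0) + 16 = pos 16 = 'q'
Result: zejwvq

zejwvq


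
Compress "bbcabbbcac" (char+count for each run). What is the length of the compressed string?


Input: bbcabbbcac
Runs:
  'b' x 2 => "b2"
  'c' x 1 => "c1"
  'a' x 1 => "a1"
  'b' x 3 => "b3"
  'c' x 1 => "c1"
  'a' x 1 => "a1"
  'c' x 1 => "c1"
Compressed: "b2c1a1b3c1a1c1"
Compressed length: 14

14


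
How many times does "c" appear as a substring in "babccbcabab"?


Searching for "c" in "babccbcabab"
Scanning each position:
  Position 0: "b" => no
  Position 1: "a" => no
  Position 2: "b" => no
  Position 3: "c" => MATCH
  Position 4: "c" => MATCH
  Position 5: "b" => no
  Position 6: "c" => MATCH
  Position 7: "a" => no
  Position 8: "b" => no
  Position 9: "a" => no
  Position 10: "b" => no
Total occurrences: 3

3


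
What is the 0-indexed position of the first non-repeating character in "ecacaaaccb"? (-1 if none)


Input: ecacaaaccb
Character frequencies:
  'a': 4
  'b': 1
  'c': 4
  'e': 1
Scanning left to right for freq == 1:
  Position 0 ('e'): unique! => answer = 0

0


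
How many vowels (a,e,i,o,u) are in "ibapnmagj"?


Input: ibapnmagj
Checking each character:
  'i' at position 0: vowel (running total: 1)
  'b' at position 1: consonant
  'a' at position 2: vowel (running total: 2)
  'p' at position 3: consonant
  'n' at position 4: consonant
  'm' at position 5: consonant
  'a' at position 6: vowel (running total: 3)
  'g' at position 7: consonant
  'j' at position 8: consonant
Total vowels: 3

3


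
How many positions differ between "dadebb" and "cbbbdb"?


Comparing "dadebb" and "cbbbdb" position by position:
  Position 0: 'd' vs 'c' => DIFFER
  Position 1: 'a' vs 'b' => DIFFER
  Position 2: 'd' vs 'b' => DIFFER
  Position 3: 'e' vs 'b' => DIFFER
  Position 4: 'b' vs 'd' => DIFFER
  Position 5: 'b' vs 'b' => same
Positions that differ: 5

5


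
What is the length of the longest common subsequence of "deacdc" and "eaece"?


LCS of "deacdc" and "eaece"
DP table:
           e    a    e    c    e
      0    0    0    0    0    0
  d   0    0    0    0    0    0
  e   0    1    1    1    1    1
  a   0    1    2    2    2    2
  c   0    1    2    2    3    3
  d   0    1    2    2    3    3
  c   0    1    2    2    3    3
LCS length = dp[6][5] = 3

3


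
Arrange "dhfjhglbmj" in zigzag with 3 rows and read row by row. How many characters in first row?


Zigzag "dhfjhglbmj" into 3 rows:
Placing characters:
  'd' => row 0
  'h' => row 1
  'f' => row 2
  'j' => row 1
  'h' => row 0
  'g' => row 1
  'l' => row 2
  'b' => row 1
  'm' => row 0
  'j' => row 1
Rows:
  Row 0: "dhm"
  Row 1: "hjgbj"
  Row 2: "fl"
First row length: 3

3


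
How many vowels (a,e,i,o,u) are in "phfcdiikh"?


Input: phfcdiikh
Checking each character:
  'p' at position 0: consonant
  'h' at position 1: consonant
  'f' at position 2: consonant
  'c' at position 3: consonant
  'd' at position 4: consonant
  'i' at position 5: vowel (running total: 1)
  'i' at position 6: vowel (running total: 2)
  'k' at position 7: consonant
  'h' at position 8: consonant
Total vowels: 2

2


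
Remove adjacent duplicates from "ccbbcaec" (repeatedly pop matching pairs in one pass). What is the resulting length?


Input: ccbbcaec
Stack-based adjacent duplicate removal:
  Read 'c': push. Stack: c
  Read 'c': matches stack top 'c' => pop. Stack: (empty)
  Read 'b': push. Stack: b
  Read 'b': matches stack top 'b' => pop. Stack: (empty)
  Read 'c': push. Stack: c
  Read 'a': push. Stack: ca
  Read 'e': push. Stack: cae
  Read 'c': push. Stack: caec
Final stack: "caec" (length 4)

4


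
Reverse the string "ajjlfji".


Input: ajjlfji
Reading characters right to left:
  Position 6: 'i'
  Position 5: 'j'
  Position 4: 'f'
  Position 3: 'l'
  Position 2: 'j'
  Position 1: 'j'
  Position 0: 'a'
Reversed: ijfljja

ijfljja


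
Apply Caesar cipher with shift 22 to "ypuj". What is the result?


Caesar cipher: shift "ypuj" by 22
  'y' (pos 24) + 22 = pos 20 = 'u'
  'p' (pos 15) + 22 = pos 11 = 'l'
  'u' (pos 20) + 22 = pos 16 = 'q'
  'j' (pos 9) + 22 = pos 5 = 'f'
Result: ulqf

ulqf


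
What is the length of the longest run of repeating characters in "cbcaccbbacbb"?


Input: "cbcaccbbacbb"
Scanning for longest run:
  Position 1 ('b'): new char, reset run to 1
  Position 2 ('c'): new char, reset run to 1
  Position 3 ('a'): new char, reset run to 1
  Position 4 ('c'): new char, reset run to 1
  Position 5 ('c'): continues run of 'c', length=2
  Position 6 ('b'): new char, reset run to 1
  Position 7 ('b'): continues run of 'b', length=2
  Position 8 ('a'): new char, reset run to 1
  Position 9 ('c'): new char, reset run to 1
  Position 10 ('b'): new char, reset run to 1
  Position 11 ('b'): continues run of 'b', length=2
Longest run: 'c' with length 2

2


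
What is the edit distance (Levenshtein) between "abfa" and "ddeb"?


Computing edit distance: "abfa" -> "ddeb"
DP table:
           d    d    e    b
      0    1    2    3    4
  a   1    1    2    3    4
  b   2    2    2    3    3
  f   3    3    3    3    4
  a   4    4    4    4    4
Edit distance = dp[4][4] = 4

4


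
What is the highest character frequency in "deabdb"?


Input: deabdb
Character counts:
  'a': 1
  'b': 2
  'd': 2
  'e': 1
Maximum frequency: 2

2


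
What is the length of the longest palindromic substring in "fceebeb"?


Input: "fceebeb"
Checking substrings for palindromes:
  [3:6] "ebe" (len 3) => palindrome
  [4:7] "beb" (len 3) => palindrome
  [2:4] "ee" (len 2) => palindrome
Longest palindromic substring: "ebe" with length 3

3


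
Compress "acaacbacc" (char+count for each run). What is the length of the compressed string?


Input: acaacbacc
Runs:
  'a' x 1 => "a1"
  'c' x 1 => "c1"
  'a' x 2 => "a2"
  'c' x 1 => "c1"
  'b' x 1 => "b1"
  'a' x 1 => "a1"
  'c' x 2 => "c2"
Compressed: "a1c1a2c1b1a1c2"
Compressed length: 14

14


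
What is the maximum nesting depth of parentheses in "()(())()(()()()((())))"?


Input: "()(())()(()()()((())))"
Tracking depth:
  Position 0 '(': depth becomes 1
  Position 1 ')': depth becomes 0
  Position 2 '(': depth becomes 1
  Position 3 '(': depth becomes 2
  Position 4 ')': depth becomes 1
  Position 5 ')': depth becomes 0
  Position 6 '(': depth becomes 1
  Position 7 ')': depth becomes 0
  Position 8 '(': depth becomes 1
  Position 9 '(': depth becomes 2
  Position 10 ')': depth becomes 1
  Position 11 '(': depth becomes 2
  Position 12 ')': depth becomes 1
  Position 13 '(': depth becomes 2
  Position 14 ')': depth becomes 1
  Position 15 '(': depth becomes 2
  Position 16 '(': depth becomes 3
  Position 17 '(': depth becomes 4
  Position 18 ')': depth becomes 3
  Position 19 ')': depth becomes 2
  Position 20 ')': depth becomes 1
  Position 21 ')': depth becomes 0
Maximum depth reached: 4

4


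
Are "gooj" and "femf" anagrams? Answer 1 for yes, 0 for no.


Strings: "gooj", "femf"
Sorted first:  gjoo
Sorted second: effm
Differ at position 0: 'g' vs 'e' => not anagrams

0


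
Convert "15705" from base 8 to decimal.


Input: "15705" in base 8
Positional expansion:
  Digit '1' (value 1) x 8^4 = 4096
  Digit '5' (value 5) x 8^3 = 2560
  Digit '7' (value 7) x 8^2 = 448
  Digit '0' (value 0) x 8^1 = 0
  Digit '5' (value 5) x 8^0 = 5
Sum = 7109

7109


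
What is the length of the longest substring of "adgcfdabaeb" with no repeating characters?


Input: "adgcfdabaeb"
Sliding window (track last position of each char):
  Position 0 ('a'): window [0,0] length 1 -- new best
  Position 1 ('d'): window [0,1] length 2 -- new best
  Position 2 ('g'): window [0,2] length 3 -- new best
  Position 3 ('c'): window [0,3] length 4 -- new best
  Position 4 ('f'): window [0,4] length 5 -- new best
  Position 5 ('d'): repeat (last at 1), move window start to 2
  Position 5 ('d'): window [2,5] length 4
  Position 6 ('a'): window [2,6] length 5
  Position 7 ('b'): window [2,7] length 6 -- new best
  Position 8 ('a'): repeat (last at 6), move window start to 7
  Position 8 ('a'): window [7,8] length 2
  Position 9 ('e'): window [7,9] length 3
  Position 10 ('b'): repeat (last at 7), move window start to 8
  Position 10 ('b'): window [8,10] length 3
Longest substring with no repeats: "gcfdab" with length 6

6


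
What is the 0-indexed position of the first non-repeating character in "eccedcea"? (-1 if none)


Input: eccedcea
Character frequencies:
  'a': 1
  'c': 3
  'd': 1
  'e': 3
Scanning left to right for freq == 1:
  Position 0 ('e'): freq=3, skip
  Position 1 ('c'): freq=3, skip
  Position 2 ('c'): freq=3, skip
  Position 3 ('e'): freq=3, skip
  Position 4 ('d'): unique! => answer = 4

4


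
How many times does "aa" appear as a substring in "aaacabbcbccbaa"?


Searching for "aa" in "aaacabbcbccbaa"
Scanning each position:
  Position 0: "aa" => MATCH
  Position 1: "aa" => MATCH
  Position 2: "ac" => no
  Position 3: "ca" => no
  Position 4: "ab" => no
  Position 5: "bb" => no
  Position 6: "bc" => no
  Position 7: "cb" => no
  Position 8: "bc" => no
  Position 9: "cc" => no
  Position 10: "cb" => no
  Position 11: "ba" => no
  Position 12: "aa" => MATCH
Total occurrences: 3

3


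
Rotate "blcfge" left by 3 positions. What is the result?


Input: "blcfge", rotate left by 3
First 3 characters: "blc"
Remaining characters: "fge"
Concatenate remaining + first: "fge" + "blc" = "fgeblc"

fgeblc


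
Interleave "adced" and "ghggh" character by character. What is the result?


Interleaving "adced" and "ghggh":
  Position 0: 'a' from first, 'g' from second => "ag"
  Position 1: 'd' from first, 'h' from second => "dh"
  Position 2: 'c' from first, 'g' from second => "cg"
  Position 3: 'e' from first, 'g' from second => "eg"
  Position 4: 'd' from first, 'h' from second => "dh"
Result: agdhcgegdh

agdhcgegdh


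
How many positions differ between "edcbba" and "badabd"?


Comparing "edcbba" and "badabd" position by position:
  Position 0: 'e' vs 'b' => DIFFER
  Position 1: 'd' vs 'a' => DIFFER
  Position 2: 'c' vs 'd' => DIFFER
  Position 3: 'b' vs 'a' => DIFFER
  Position 4: 'b' vs 'b' => same
  Position 5: 'a' vs 'd' => DIFFER
Positions that differ: 5

5


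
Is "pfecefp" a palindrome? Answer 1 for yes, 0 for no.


Input: pfecefp
Reversed: pfecefp
  Compare pos 0 ('p') with pos 6 ('p'): match
  Compare pos 1 ('f') with pos 5 ('f'): match
  Compare pos 2 ('e') with pos 4 ('e'): match
Result: palindrome

1


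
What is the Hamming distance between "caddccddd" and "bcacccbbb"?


Comparing "caddccddd" and "bcacccbbb" position by position:
  Position 0: 'c' vs 'b' => differ
  Position 1: 'a' vs 'c' => differ
  Position 2: 'd' vs 'a' => differ
  Position 3: 'd' vs 'c' => differ
  Position 4: 'c' vs 'c' => same
  Position 5: 'c' vs 'c' => same
  Position 6: 'd' vs 'b' => differ
  Position 7: 'd' vs 'b' => differ
  Position 8: 'd' vs 'b' => differ
Total differences (Hamming distance): 7

7


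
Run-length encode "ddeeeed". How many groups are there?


Input: ddeeeed
Scanning for consecutive runs:
  Group 1: 'd' x 2 (positions 0-1)
  Group 2: 'e' x 4 (positions 2-5)
  Group 3: 'd' x 1 (positions 6-6)
Total groups: 3

3


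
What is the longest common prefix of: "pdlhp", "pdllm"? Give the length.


Words: pdlhp, pdllm
  Position 0: all 'p' => match
  Position 1: all 'd' => match
  Position 2: all 'l' => match
  Position 3: ('h', 'l') => mismatch, stop
LCP = "pdl" (length 3)

3


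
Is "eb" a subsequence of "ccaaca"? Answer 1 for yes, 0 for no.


Check if "eb" is a subsequence of "ccaaca"
Greedy scan:
  Position 0 ('c'): no match needed
  Position 1 ('c'): no match needed
  Position 2 ('a'): no match needed
  Position 3 ('a'): no match needed
  Position 4 ('c'): no match needed
  Position 5 ('a'): no match needed
Only matched 0/2 characters => not a subsequence

0


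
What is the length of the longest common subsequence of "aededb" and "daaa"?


LCS of "aededb" and "daaa"
DP table:
           d    a    a    a
      0    0    0    0    0
  a   0    0    1    1    1
  e   0    0    1    1    1
  d   0    1    1    1    1
  e   0    1    1    1    1
  d   0    1    1    1    1
  b   0    1    1    1    1
LCS length = dp[6][4] = 1

1


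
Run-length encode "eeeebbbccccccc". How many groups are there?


Input: eeeebbbccccccc
Scanning for consecutive runs:
  Group 1: 'e' x 4 (positions 0-3)
  Group 2: 'b' x 3 (positions 4-6)
  Group 3: 'c' x 7 (positions 7-13)
Total groups: 3

3


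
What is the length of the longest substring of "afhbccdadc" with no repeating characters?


Input: "afhbccdadc"
Sliding window (track last position of each char):
  Position 0 ('a'): window [0,0] length 1 -- new best
  Position 1 ('f'): window [0,1] length 2 -- new best
  Position 2 ('h'): window [0,2] length 3 -- new best
  Position 3 ('b'): window [0,3] length 4 -- new best
  Position 4 ('c'): window [0,4] length 5 -- new best
  Position 5 ('c'): repeat (last at 4), move window start to 5
  Position 5 ('c'): window [5,5] length 1
  Position 6 ('d'): window [5,6] length 2
  Position 7 ('a'): window [5,7] length 3
  Position 8 ('d'): repeat (last at 6), move window start to 7
  Position 8 ('d'): window [7,8] length 2
  Position 9 ('c'): window [7,9] length 3
Longest substring with no repeats: "afhbc" with length 5

5


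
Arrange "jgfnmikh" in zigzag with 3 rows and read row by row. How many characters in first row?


Zigzag "jgfnmikh" into 3 rows:
Placing characters:
  'j' => row 0
  'g' => row 1
  'f' => row 2
  'n' => row 1
  'm' => row 0
  'i' => row 1
  'k' => row 2
  'h' => row 1
Rows:
  Row 0: "jm"
  Row 1: "gnih"
  Row 2: "fk"
First row length: 2

2


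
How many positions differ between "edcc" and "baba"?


Comparing "edcc" and "baba" position by position:
  Position 0: 'e' vs 'b' => DIFFER
  Position 1: 'd' vs 'a' => DIFFER
  Position 2: 'c' vs 'b' => DIFFER
  Position 3: 'c' vs 'a' => DIFFER
Positions that differ: 4

4


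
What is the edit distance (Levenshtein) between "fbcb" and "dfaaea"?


Computing edit distance: "fbcb" -> "dfaaea"
DP table:
           d    f    a    a    e    a
      0    1    2    3    4    5    6
  f   1    1    1    2    3    4    5
  b   2    2    2    2    3    4    5
  c   3    3    3    3    3    4    5
  b   4    4    4    4    4    4    5
Edit distance = dp[4][6] = 5

5


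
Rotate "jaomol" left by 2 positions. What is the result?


Input: "jaomol", rotate left by 2
First 2 characters: "ja"
Remaining characters: "omol"
Concatenate remaining + first: "omol" + "ja" = "omolja"

omolja


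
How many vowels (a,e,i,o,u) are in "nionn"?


Input: nionn
Checking each character:
  'n' at position 0: consonant
  'i' at position 1: vowel (running total: 1)
  'o' at position 2: vowel (running total: 2)
  'n' at position 3: consonant
  'n' at position 4: consonant
Total vowels: 2

2


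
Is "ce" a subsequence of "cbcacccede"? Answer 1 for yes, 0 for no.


Check if "ce" is a subsequence of "cbcacccede"
Greedy scan:
  Position 0 ('c'): matches sub[0] = 'c'
  Position 1 ('b'): no match needed
  Position 2 ('c'): no match needed
  Position 3 ('a'): no match needed
  Position 4 ('c'): no match needed
  Position 5 ('c'): no match needed
  Position 6 ('c'): no match needed
  Position 7 ('e'): matches sub[1] = 'e'
  Position 8 ('d'): no match needed
  Position 9 ('e'): no match needed
All 2 characters matched => is a subsequence

1


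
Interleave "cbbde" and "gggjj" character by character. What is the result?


Interleaving "cbbde" and "gggjj":
  Position 0: 'c' from first, 'g' from second => "cg"
  Position 1: 'b' from first, 'g' from second => "bg"
  Position 2: 'b' from first, 'g' from second => "bg"
  Position 3: 'd' from first, 'j' from second => "dj"
  Position 4: 'e' from first, 'j' from second => "ej"
Result: cgbgbgdjej

cgbgbgdjej


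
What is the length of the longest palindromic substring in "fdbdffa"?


Input: "fdbdffa"
Checking substrings for palindromes:
  [0:5] "fdbdf" (len 5) => palindrome
  [1:4] "dbd" (len 3) => palindrome
  [4:6] "ff" (len 2) => palindrome
Longest palindromic substring: "fdbdf" with length 5

5


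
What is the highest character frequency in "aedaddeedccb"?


Input: aedaddeedccb
Character counts:
  'a': 2
  'b': 1
  'c': 2
  'd': 4
  'e': 3
Maximum frequency: 4

4


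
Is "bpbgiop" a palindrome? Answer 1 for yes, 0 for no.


Input: bpbgiop
Reversed: poigbpb
  Compare pos 0 ('b') with pos 6 ('p'): MISMATCH
  Compare pos 1 ('p') with pos 5 ('o'): MISMATCH
  Compare pos 2 ('b') with pos 4 ('i'): MISMATCH
Result: not a palindrome

0


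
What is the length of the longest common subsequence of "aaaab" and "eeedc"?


LCS of "aaaab" and "eeedc"
DP table:
           e    e    e    d    c
      0    0    0    0    0    0
  a   0    0    0    0    0    0
  a   0    0    0    0    0    0
  a   0    0    0    0    0    0
  a   0    0    0    0    0    0
  b   0    0    0    0    0    0
LCS length = dp[5][5] = 0

0


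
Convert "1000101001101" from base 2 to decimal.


Input: "1000101001101" in base 2
Positional expansion:
  Digit '1' (value 1) x 2^12 = 4096
  Digit '0' (value 0) x 2^11 = 0
  Digit '0' (value 0) x 2^10 = 0
  Digit '0' (value 0) x 2^9 = 0
  Digit '1' (value 1) x 2^8 = 256
  Digit '0' (value 0) x 2^7 = 0
  Digit '1' (value 1) x 2^6 = 64
  Digit '0' (value 0) x 2^5 = 0
  Digit '0' (value 0) x 2^4 = 0
  Digit '1' (value 1) x 2^3 = 8
  Digit '1' (value 1) x 2^2 = 4
  Digit '0' (value 0) x 2^1 = 0
  Digit '1' (value 1) x 2^0 = 1
Sum = 4429

4429


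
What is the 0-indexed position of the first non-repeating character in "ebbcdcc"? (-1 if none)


Input: ebbcdcc
Character frequencies:
  'b': 2
  'c': 3
  'd': 1
  'e': 1
Scanning left to right for freq == 1:
  Position 0 ('e'): unique! => answer = 0

0


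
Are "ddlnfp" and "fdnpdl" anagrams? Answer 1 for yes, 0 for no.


Strings: "ddlnfp", "fdnpdl"
Sorted first:  ddflnp
Sorted second: ddflnp
Sorted forms match => anagrams

1


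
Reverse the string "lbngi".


Input: lbngi
Reading characters right to left:
  Position 4: 'i'
  Position 3: 'g'
  Position 2: 'n'
  Position 1: 'b'
  Position 0: 'l'
Reversed: ignbl

ignbl


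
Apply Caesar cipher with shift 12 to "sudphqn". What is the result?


Caesar cipher: shift "sudphqn" by 12
  's' (pos 18) + 12 = pos 4 = 'e'
  'u' (pos 20) + 12 = pos 6 = 'g'
  'd' (pos 3) + 12 = pos 15 = 'p'
  'p' (pos 15) + 12 = pos 1 = 'b'
  'h' (pos 7) + 12 = pos 19 = 't'
  'q' (pos 16) + 12 = pos 2 = 'c'
  'n' (pos 13) + 12 = pos 25 = 'z'
Result: egpbtcz

egpbtcz


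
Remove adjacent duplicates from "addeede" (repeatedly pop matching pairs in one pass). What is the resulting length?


Input: addeede
Stack-based adjacent duplicate removal:
  Read 'a': push. Stack: a
  Read 'd': push. Stack: ad
  Read 'd': matches stack top 'd' => pop. Stack: a
  Read 'e': push. Stack: ae
  Read 'e': matches stack top 'e' => pop. Stack: a
  Read 'd': push. Stack: ad
  Read 'e': push. Stack: ade
Final stack: "ade" (length 3)

3


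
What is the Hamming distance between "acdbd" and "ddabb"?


Comparing "acdbd" and "ddabb" position by position:
  Position 0: 'a' vs 'd' => differ
  Position 1: 'c' vs 'd' => differ
  Position 2: 'd' vs 'a' => differ
  Position 3: 'b' vs 'b' => same
  Position 4: 'd' vs 'b' => differ
Total differences (Hamming distance): 4

4


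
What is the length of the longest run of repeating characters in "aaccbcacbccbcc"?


Input: "aaccbcacbccbcc"
Scanning for longest run:
  Position 1 ('a'): continues run of 'a', length=2
  Position 2 ('c'): new char, reset run to 1
  Position 3 ('c'): continues run of 'c', length=2
  Position 4 ('b'): new char, reset run to 1
  Position 5 ('c'): new char, reset run to 1
  Position 6 ('a'): new char, reset run to 1
  Position 7 ('c'): new char, reset run to 1
  Position 8 ('b'): new char, reset run to 1
  Position 9 ('c'): new char, reset run to 1
  Position 10 ('c'): continues run of 'c', length=2
  Position 11 ('b'): new char, reset run to 1
  Position 12 ('c'): new char, reset run to 1
  Position 13 ('c'): continues run of 'c', length=2
Longest run: 'a' with length 2

2


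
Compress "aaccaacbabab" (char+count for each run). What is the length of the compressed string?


Input: aaccaacbabab
Runs:
  'a' x 2 => "a2"
  'c' x 2 => "c2"
  'a' x 2 => "a2"
  'c' x 1 => "c1"
  'b' x 1 => "b1"
  'a' x 1 => "a1"
  'b' x 1 => "b1"
  'a' x 1 => "a1"
  'b' x 1 => "b1"
Compressed: "a2c2a2c1b1a1b1a1b1"
Compressed length: 18

18


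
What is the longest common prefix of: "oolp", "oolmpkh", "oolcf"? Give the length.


Words: oolp, oolmpkh, oolcf
  Position 0: all 'o' => match
  Position 1: all 'o' => match
  Position 2: all 'l' => match
  Position 3: ('p', 'm', 'c') => mismatch, stop
LCP = "ool" (length 3)

3


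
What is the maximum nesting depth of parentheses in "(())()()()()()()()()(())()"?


Input: "(())()()()()()()()()(())()"
Tracking depth:
  Position 0 '(': depth becomes 1
  Position 1 '(': depth becomes 2
  Position 2 ')': depth becomes 1
  Position 3 ')': depth becomes 0
  Position 4 '(': depth becomes 1
  Position 5 ')': depth becomes 0
  Position 6 '(': depth becomes 1
  Position 7 ')': depth becomes 0
  Position 8 '(': depth becomes 1
  Position 9 ')': depth becomes 0
  Position 10 '(': depth becomes 1
  Position 11 ')': depth becomes 0
  Position 12 '(': depth becomes 1
  Position 13 ')': depth becomes 0
  Position 14 '(': depth becomes 1
  Position 15 ')': depth becomes 0
  Position 16 '(': depth becomes 1
  Position 17 ')': depth becomes 0
  Position 18 '(': depth becomes 1
  Position 19 ')': depth becomes 0
  Position 20 '(': depth becomes 1
  Position 21 '(': depth becomes 2
  Position 22 ')': depth becomes 1
  Position 23 ')': depth becomes 0
  Position 24 '(': depth becomes 1
  Position 25 ')': depth becomes 0
Maximum depth reached: 2

2


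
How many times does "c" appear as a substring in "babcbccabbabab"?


Searching for "c" in "babcbccabbabab"
Scanning each position:
  Position 0: "b" => no
  Position 1: "a" => no
  Position 2: "b" => no
  Position 3: "c" => MATCH
  Position 4: "b" => no
  Position 5: "c" => MATCH
  Position 6: "c" => MATCH
  Position 7: "a" => no
  Position 8: "b" => no
  Position 9: "b" => no
  Position 10: "a" => no
  Position 11: "b" => no
  Position 12: "a" => no
  Position 13: "b" => no
Total occurrences: 3

3


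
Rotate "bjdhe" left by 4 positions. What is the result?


Input: "bjdhe", rotate left by 4
First 4 characters: "bjdh"
Remaining characters: "e"
Concatenate remaining + first: "e" + "bjdh" = "ebjdh"

ebjdh


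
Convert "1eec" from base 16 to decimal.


Input: "1eec" in base 16
Positional expansion:
  Digit '1' (value 1) x 16^3 = 4096
  Digit 'e' (value 14) x 16^2 = 3584
  Digit 'e' (value 14) x 16^1 = 224
  Digit 'c' (value 12) x 16^0 = 12
Sum = 7916

7916


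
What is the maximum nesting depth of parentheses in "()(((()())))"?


Input: "()(((()())))"
Tracking depth:
  Position 0 '(': depth becomes 1
  Position 1 ')': depth becomes 0
  Position 2 '(': depth becomes 1
  Position 3 '(': depth becomes 2
  Position 4 '(': depth becomes 3
  Position 5 '(': depth becomes 4
  Position 6 ')': depth becomes 3
  Position 7 '(': depth becomes 4
  Position 8 ')': depth becomes 3
  Position 9 ')': depth becomes 2
  Position 10 ')': depth becomes 1
  Position 11 ')': depth becomes 0
Maximum depth reached: 4

4


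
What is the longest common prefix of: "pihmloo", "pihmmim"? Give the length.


Words: pihmloo, pihmmim
  Position 0: all 'p' => match
  Position 1: all 'i' => match
  Position 2: all 'h' => match
  Position 3: all 'm' => match
  Position 4: ('l', 'm') => mismatch, stop
LCP = "pihm" (length 4)

4


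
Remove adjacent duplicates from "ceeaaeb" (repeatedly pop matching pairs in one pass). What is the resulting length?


Input: ceeaaeb
Stack-based adjacent duplicate removal:
  Read 'c': push. Stack: c
  Read 'e': push. Stack: ce
  Read 'e': matches stack top 'e' => pop. Stack: c
  Read 'a': push. Stack: ca
  Read 'a': matches stack top 'a' => pop. Stack: c
  Read 'e': push. Stack: ce
  Read 'b': push. Stack: ceb
Final stack: "ceb" (length 3)

3


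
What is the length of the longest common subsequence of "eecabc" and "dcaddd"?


LCS of "eecabc" and "dcaddd"
DP table:
           d    c    a    d    d    d
      0    0    0    0    0    0    0
  e   0    0    0    0    0    0    0
  e   0    0    0    0    0    0    0
  c   0    0    1    1    1    1    1
  a   0    0    1    2    2    2    2
  b   0    0    1    2    2    2    2
  c   0    0    1    2    2    2    2
LCS length = dp[6][6] = 2

2


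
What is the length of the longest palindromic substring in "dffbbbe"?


Input: "dffbbbe"
Checking substrings for palindromes:
  [3:6] "bbb" (len 3) => palindrome
  [1:3] "ff" (len 2) => palindrome
  [3:5] "bb" (len 2) => palindrome
  [4:6] "bb" (len 2) => palindrome
Longest palindromic substring: "bbb" with length 3

3


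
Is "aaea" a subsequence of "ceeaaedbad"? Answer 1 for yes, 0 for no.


Check if "aaea" is a subsequence of "ceeaaedbad"
Greedy scan:
  Position 0 ('c'): no match needed
  Position 1 ('e'): no match needed
  Position 2 ('e'): no match needed
  Position 3 ('a'): matches sub[0] = 'a'
  Position 4 ('a'): matches sub[1] = 'a'
  Position 5 ('e'): matches sub[2] = 'e'
  Position 6 ('d'): no match needed
  Position 7 ('b'): no match needed
  Position 8 ('a'): matches sub[3] = 'a'
  Position 9 ('d'): no match needed
All 4 characters matched => is a subsequence

1


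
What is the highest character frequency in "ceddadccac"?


Input: ceddadccac
Character counts:
  'a': 2
  'c': 4
  'd': 3
  'e': 1
Maximum frequency: 4

4


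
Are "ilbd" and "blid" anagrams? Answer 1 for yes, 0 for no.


Strings: "ilbd", "blid"
Sorted first:  bdil
Sorted second: bdil
Sorted forms match => anagrams

1


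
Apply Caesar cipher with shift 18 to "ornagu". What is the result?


Caesar cipher: shift "ornagu" by 18
  'o' (pos 14) + 18 = pos 6 = 'g'
  'r' (pos 17) + 18 = pos 9 = 'j'
  'n' (pos 13) + 18 = pos 5 = 'f'
  'a' (pos 0) + 18 = pos 18 = 's'
  'g' (pos 6) + 18 = pos 24 = 'y'
  'u' (pos 20) + 18 = pos 12 = 'm'
Result: gjfsym

gjfsym


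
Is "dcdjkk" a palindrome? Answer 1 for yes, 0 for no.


Input: dcdjkk
Reversed: kkjdcd
  Compare pos 0 ('d') with pos 5 ('k'): MISMATCH
  Compare pos 1 ('c') with pos 4 ('k'): MISMATCH
  Compare pos 2 ('d') with pos 3 ('j'): MISMATCH
Result: not a palindrome

0


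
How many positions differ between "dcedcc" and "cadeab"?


Comparing "dcedcc" and "cadeab" position by position:
  Position 0: 'd' vs 'c' => DIFFER
  Position 1: 'c' vs 'a' => DIFFER
  Position 2: 'e' vs 'd' => DIFFER
  Position 3: 'd' vs 'e' => DIFFER
  Position 4: 'c' vs 'a' => DIFFER
  Position 5: 'c' vs 'b' => DIFFER
Positions that differ: 6

6


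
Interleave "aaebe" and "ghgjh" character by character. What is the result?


Interleaving "aaebe" and "ghgjh":
  Position 0: 'a' from first, 'g' from second => "ag"
  Position 1: 'a' from first, 'h' from second => "ah"
  Position 2: 'e' from first, 'g' from second => "eg"
  Position 3: 'b' from first, 'j' from second => "bj"
  Position 4: 'e' from first, 'h' from second => "eh"
Result: agahegbjeh

agahegbjeh


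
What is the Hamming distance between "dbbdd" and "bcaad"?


Comparing "dbbdd" and "bcaad" position by position:
  Position 0: 'd' vs 'b' => differ
  Position 1: 'b' vs 'c' => differ
  Position 2: 'b' vs 'a' => differ
  Position 3: 'd' vs 'a' => differ
  Position 4: 'd' vs 'd' => same
Total differences (Hamming distance): 4

4


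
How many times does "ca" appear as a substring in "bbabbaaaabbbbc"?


Searching for "ca" in "bbabbaaaabbbbc"
Scanning each position:
  Position 0: "bb" => no
  Position 1: "ba" => no
  Position 2: "ab" => no
  Position 3: "bb" => no
  Position 4: "ba" => no
  Position 5: "aa" => no
  Position 6: "aa" => no
  Position 7: "aa" => no
  Position 8: "ab" => no
  Position 9: "bb" => no
  Position 10: "bb" => no
  Position 11: "bb" => no
  Position 12: "bc" => no
Total occurrences: 0

0


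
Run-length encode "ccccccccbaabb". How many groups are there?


Input: ccccccccbaabb
Scanning for consecutive runs:
  Group 1: 'c' x 8 (positions 0-7)
  Group 2: 'b' x 1 (positions 8-8)
  Group 3: 'a' x 2 (positions 9-10)
  Group 4: 'b' x 2 (positions 11-12)
Total groups: 4

4


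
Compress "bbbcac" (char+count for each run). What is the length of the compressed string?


Input: bbbcac
Runs:
  'b' x 3 => "b3"
  'c' x 1 => "c1"
  'a' x 1 => "a1"
  'c' x 1 => "c1"
Compressed: "b3c1a1c1"
Compressed length: 8

8


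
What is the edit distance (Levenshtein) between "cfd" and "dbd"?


Computing edit distance: "cfd" -> "dbd"
DP table:
           d    b    d
      0    1    2    3
  c   1    1    2    3
  f   2    2    2    3
  d   3    2    3    2
Edit distance = dp[3][3] = 2

2


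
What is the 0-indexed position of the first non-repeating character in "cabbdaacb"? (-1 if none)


Input: cabbdaacb
Character frequencies:
  'a': 3
  'b': 3
  'c': 2
  'd': 1
Scanning left to right for freq == 1:
  Position 0 ('c'): freq=2, skip
  Position 1 ('a'): freq=3, skip
  Position 2 ('b'): freq=3, skip
  Position 3 ('b'): freq=3, skip
  Position 4 ('d'): unique! => answer = 4

4


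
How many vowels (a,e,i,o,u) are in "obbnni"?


Input: obbnni
Checking each character:
  'o' at position 0: vowel (running total: 1)
  'b' at position 1: consonant
  'b' at position 2: consonant
  'n' at position 3: consonant
  'n' at position 4: consonant
  'i' at position 5: vowel (running total: 2)
Total vowels: 2

2


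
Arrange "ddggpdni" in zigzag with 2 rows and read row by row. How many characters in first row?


Zigzag "ddggpdni" into 2 rows:
Placing characters:
  'd' => row 0
  'd' => row 1
  'g' => row 0
  'g' => row 1
  'p' => row 0
  'd' => row 1
  'n' => row 0
  'i' => row 1
Rows:
  Row 0: "dgpn"
  Row 1: "dgdi"
First row length: 4

4


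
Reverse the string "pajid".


Input: pajid
Reading characters right to left:
  Position 4: 'd'
  Position 3: 'i'
  Position 2: 'j'
  Position 1: 'a'
  Position 0: 'p'
Reversed: dijap

dijap


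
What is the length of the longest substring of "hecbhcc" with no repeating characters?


Input: "hecbhcc"
Sliding window (track last position of each char):
  Position 0 ('h'): window [0,0] length 1 -- new best
  Position 1 ('e'): window [0,1] length 2 -- new best
  Position 2 ('c'): window [0,2] length 3 -- new best
  Position 3 ('b'): window [0,3] length 4 -- new best
  Position 4 ('h'): repeat (last at 0), move window start to 1
  Position 4 ('h'): window [1,4] length 4
  Position 5 ('c'): repeat (last at 2), move window start to 3
  Position 5 ('c'): window [3,5] length 3
  Position 6 ('c'): repeat (last at 5), move window start to 6
  Position 6 ('c'): window [6,6] length 1
Longest substring with no repeats: "hecb" with length 4

4


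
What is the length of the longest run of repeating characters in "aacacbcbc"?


Input: "aacacbcbc"
Scanning for longest run:
  Position 1 ('a'): continues run of 'a', length=2
  Position 2 ('c'): new char, reset run to 1
  Position 3 ('a'): new char, reset run to 1
  Position 4 ('c'): new char, reset run to 1
  Position 5 ('b'): new char, reset run to 1
  Position 6 ('c'): new char, reset run to 1
  Position 7 ('b'): new char, reset run to 1
  Position 8 ('c'): new char, reset run to 1
Longest run: 'a' with length 2

2


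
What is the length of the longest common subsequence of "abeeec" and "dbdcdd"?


LCS of "abeeec" and "dbdcdd"
DP table:
           d    b    d    c    d    d
      0    0    0    0    0    0    0
  a   0    0    0    0    0    0    0
  b   0    0    1    1    1    1    1
  e   0    0    1    1    1    1    1
  e   0    0    1    1    1    1    1
  e   0    0    1    1    1    1    1
  c   0    0    1    1    2    2    2
LCS length = dp[6][6] = 2

2
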